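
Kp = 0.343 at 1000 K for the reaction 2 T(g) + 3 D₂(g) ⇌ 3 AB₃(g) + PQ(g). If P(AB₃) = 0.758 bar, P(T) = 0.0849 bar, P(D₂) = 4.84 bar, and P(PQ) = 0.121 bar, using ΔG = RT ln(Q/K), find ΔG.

Qp = P(AB₃)³·P(PQ) / (P(T)²·P(D₂)³) = (0.758)³·(0.121) / ((0.0849)²·(4.84)³) = 0.0645
ΔG = RT ln(Qp/Kp) = (8.314 J mol⁻¹ K⁻¹)(1000 K) × ln(0.0645/0.343)
   = (8.314 kJ/mol)(-1.671) = -13.9 kJ/mol
ΔG < 0, so the forward reaction is spontaneous (proceeds forward).

ΔG = -13.9 kJ/mol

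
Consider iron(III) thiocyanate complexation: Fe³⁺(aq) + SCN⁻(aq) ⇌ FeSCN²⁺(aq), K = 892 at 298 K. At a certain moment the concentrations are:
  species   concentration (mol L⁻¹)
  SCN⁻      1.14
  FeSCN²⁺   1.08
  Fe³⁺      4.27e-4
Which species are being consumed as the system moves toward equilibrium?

Q = [FeSCN²⁺] / ([Fe³⁺]·[SCN⁻]) = (1.08) / ((4.27e-4)·(1.14)) = 2220
Q = 2220 > K = 892: net reverse reaction.

FeSCN²⁺ (products)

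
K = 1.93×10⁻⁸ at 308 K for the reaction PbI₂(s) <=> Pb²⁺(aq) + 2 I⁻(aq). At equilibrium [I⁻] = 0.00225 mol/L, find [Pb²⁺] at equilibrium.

(PbI₂ is a pure solid — omitted from K.)
At equilibrium, K = [Pb²⁺]·[I⁻]² = 1.93×10⁻⁸.
([Pb²⁺])·(0.00225)² = 1.93×10⁻⁸
[Pb²⁺] = 0.00381 mol/L

[Pb²⁺] = 0.00381 mol/L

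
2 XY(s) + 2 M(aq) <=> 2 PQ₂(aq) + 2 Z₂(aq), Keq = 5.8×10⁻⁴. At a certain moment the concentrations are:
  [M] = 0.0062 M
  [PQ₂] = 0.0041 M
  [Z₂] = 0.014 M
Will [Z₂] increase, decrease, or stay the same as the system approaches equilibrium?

(XY is a pure solid — omitted from Q.)
Q = [PQ₂]²·[Z₂]² / [M]² = (0.0041)²·(0.014)² / (0.0062)² = 8.6×10⁻⁵
Q = 8.6×10⁻⁵ < Keq = 5.8×10⁻⁴: net forward reaction.
Z₂ is a product, so it increases.

increase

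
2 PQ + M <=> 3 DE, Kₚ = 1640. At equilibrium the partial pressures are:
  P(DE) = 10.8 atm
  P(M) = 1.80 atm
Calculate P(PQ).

P(PQ) = 0.653 atm

At equilibrium, Kₚ = P(DE)³ / (P(PQ)²·P(M)) = 1640.
(10.8)³ / ((P(PQ))²·(1.80)) = 1640
P(PQ)² = 0.427 ⇒ P(PQ) = 0.653 atm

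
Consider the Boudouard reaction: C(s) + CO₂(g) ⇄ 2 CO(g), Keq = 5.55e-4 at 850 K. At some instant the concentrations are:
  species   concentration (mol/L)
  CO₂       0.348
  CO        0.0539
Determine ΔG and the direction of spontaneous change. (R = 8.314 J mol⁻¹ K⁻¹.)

ΔG = 19.2 kJ/mol; the forward reaction is non-spontaneous

(C is a pure solid — omitted from Q.)
Q = [CO]² / [CO₂] = (0.0539)² / (0.348) = 0.00835
ΔG = RT ln(Q/Keq) = (8.314 J mol⁻¹ K⁻¹)(850 K) × ln(0.00835/5.55e-4)
   = (7.067 kJ/mol)(2.711) = 19.2 kJ/mol
ΔG > 0, so the forward reaction is non-spontaneous (proceeds in reverse).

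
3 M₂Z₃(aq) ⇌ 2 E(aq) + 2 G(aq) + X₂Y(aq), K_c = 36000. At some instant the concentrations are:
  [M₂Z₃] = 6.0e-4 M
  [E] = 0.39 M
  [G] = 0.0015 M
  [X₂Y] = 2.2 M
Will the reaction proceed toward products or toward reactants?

to the right

Q_c = [E]²·[G]²·[X₂Y] / [M₂Z₃]³ = (0.39)²·(0.0015)²·(2.2) / (6.0e-4)³ = 3500
Q_c = 3500 < K_c = 36000, so the forward reaction proceeds.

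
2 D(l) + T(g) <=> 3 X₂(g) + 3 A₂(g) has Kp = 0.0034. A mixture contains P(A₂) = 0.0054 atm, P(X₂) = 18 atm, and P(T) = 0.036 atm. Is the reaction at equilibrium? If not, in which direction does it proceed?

(D is a pure liquid — omitted from Qp.)
Qp = P(X₂)³·P(A₂)³ / P(T) = (18)³·(0.0054)³ / (0.036) = 0.026
Qp = 0.026 > Kp = 0.0034, so the reverse reaction proceeds.

toward reactants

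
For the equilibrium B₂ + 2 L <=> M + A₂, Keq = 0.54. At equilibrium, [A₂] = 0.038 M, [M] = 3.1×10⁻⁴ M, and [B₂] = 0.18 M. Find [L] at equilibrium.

[L] = 0.011 M

At equilibrium, Keq = [M]·[A₂] / ([B₂]·[L]²) = 0.54.
(3.1×10⁻⁴)·(0.038) / ((0.18)·([L])²) = 0.54
[L]² = 1.21×10⁻⁴ ⇒ [L] = 0.011 M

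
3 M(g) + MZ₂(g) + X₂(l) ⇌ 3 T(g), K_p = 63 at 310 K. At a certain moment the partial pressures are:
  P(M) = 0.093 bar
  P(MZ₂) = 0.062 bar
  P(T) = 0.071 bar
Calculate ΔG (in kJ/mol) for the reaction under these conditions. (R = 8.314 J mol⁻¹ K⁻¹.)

ΔG = -5.60 kJ/mol

(X₂ is a pure liquid — omitted from Q_p.)
Q_p = P(T)³ / (P(M)³·P(MZ₂)) = (0.071)³ / ((0.093)³·(0.062)) = 7.18
ΔG = RT ln(Q_p/K_p) = (8.314 J mol⁻¹ K⁻¹)(310 K) × ln(7.18/63)
   = (2.577 kJ/mol)(-2.172) = -5.60 kJ/mol
ΔG < 0, so the forward reaction is spontaneous (proceeds forward).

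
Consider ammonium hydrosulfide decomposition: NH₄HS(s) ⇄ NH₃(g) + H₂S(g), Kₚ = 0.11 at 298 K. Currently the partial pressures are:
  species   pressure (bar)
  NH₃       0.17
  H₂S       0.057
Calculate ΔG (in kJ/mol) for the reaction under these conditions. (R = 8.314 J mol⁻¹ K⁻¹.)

ΔG = -6.02 kJ/mol

(NH₄HS is a pure solid — omitted from Qₚ.)
Qₚ = P(NH₃)·P(H₂S) = (0.17)·(0.057) = 0.00969
ΔG = RT ln(Qₚ/Kₚ) = (8.314 J mol⁻¹ K⁻¹)(298 K) × ln(0.00969/0.11)
   = (2.478 kJ/mol)(-2.429) = -6.02 kJ/mol
ΔG < 0, so the forward reaction is spontaneous (proceeds forward).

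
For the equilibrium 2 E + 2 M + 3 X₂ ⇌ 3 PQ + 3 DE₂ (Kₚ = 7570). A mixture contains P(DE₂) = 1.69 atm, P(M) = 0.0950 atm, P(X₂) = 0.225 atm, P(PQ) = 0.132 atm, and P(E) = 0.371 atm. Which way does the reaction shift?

Qₚ = P(PQ)³·P(DE₂)³ / (P(E)²·P(M)²·P(X₂)³) = (0.132)³·(1.69)³ / ((0.371)²·(0.0950)²·(0.225)³) = 785
Qₚ = 785 < Kₚ = 7570, so the forward reaction proceeds.

forward (toward products)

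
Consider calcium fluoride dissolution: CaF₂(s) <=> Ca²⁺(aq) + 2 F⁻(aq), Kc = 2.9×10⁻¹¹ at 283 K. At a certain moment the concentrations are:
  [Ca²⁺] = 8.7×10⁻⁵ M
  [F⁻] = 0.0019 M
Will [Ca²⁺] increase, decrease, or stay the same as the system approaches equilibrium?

decrease

(CaF₂ is a pure solid — omitted from Qc.)
Qc = [Ca²⁺]·[F⁻]² = (8.7×10⁻⁵)·(0.0019)² = 3.1×10⁻¹⁰
Qc = 3.1×10⁻¹⁰ > Kc = 2.9×10⁻¹¹: net reverse reaction.
Ca²⁺ is a product, so it decreases.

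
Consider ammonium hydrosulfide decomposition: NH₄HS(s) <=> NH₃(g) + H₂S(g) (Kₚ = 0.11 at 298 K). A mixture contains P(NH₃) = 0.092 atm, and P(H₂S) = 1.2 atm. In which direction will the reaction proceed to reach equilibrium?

(NH₄HS is a pure solid — omitted from Qₚ.)
Qₚ = P(NH₃)·P(H₂S) = (0.092)·(1.2) = 0.11
Qₚ = 0.11 = Kₚ, so the system is already at equilibrium.

no net change (already at equilibrium)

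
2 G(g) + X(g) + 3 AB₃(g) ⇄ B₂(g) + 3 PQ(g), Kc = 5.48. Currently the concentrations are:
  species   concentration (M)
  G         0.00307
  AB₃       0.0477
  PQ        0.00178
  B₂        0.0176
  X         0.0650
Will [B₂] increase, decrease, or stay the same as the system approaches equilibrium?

Qc = [B₂]·[PQ]³ / ([G]²·[X]·[AB₃]³) = (0.0176)·(0.00178)³ / ((0.00307)²·(0.0650)·(0.0477)³) = 1.49
Qc = 1.49 < Kc = 5.48: net forward reaction.
B₂ is a product, so it increases.

increase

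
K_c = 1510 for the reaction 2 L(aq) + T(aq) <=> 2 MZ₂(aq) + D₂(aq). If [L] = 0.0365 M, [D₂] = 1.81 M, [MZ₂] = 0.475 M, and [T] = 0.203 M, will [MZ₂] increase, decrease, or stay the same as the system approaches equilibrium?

stay the same

Q_c = [MZ₂]²·[D₂] / ([L]²·[T]) = (0.475)²·(1.81) / ((0.0365)²·(0.203)) = 1510
Q_c = 1510 = K_c; the system is at equilibrium.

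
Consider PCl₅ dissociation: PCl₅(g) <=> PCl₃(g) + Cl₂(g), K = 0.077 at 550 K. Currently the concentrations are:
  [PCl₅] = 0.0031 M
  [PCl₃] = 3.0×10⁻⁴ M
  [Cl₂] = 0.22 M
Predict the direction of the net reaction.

Q = [PCl₃]·[Cl₂] / [PCl₅] = (3.0×10⁻⁴)·(0.22) / (0.0031) = 0.021
Q = 0.021 < K = 0.077, so the forward reaction proceeds.

to the right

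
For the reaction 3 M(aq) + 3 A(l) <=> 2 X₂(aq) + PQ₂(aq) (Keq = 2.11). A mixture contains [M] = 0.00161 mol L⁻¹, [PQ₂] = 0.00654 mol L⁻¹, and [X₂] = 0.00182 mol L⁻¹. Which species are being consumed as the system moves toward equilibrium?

X₂, PQ₂ (products)

(A is a pure liquid — omitted from Q.)
Q = [X₂]²·[PQ₂] / [M]³ = (0.00182)²·(0.00654) / (0.00161)³ = 5.19
Q = 5.19 > Keq = 2.11: net reverse reaction.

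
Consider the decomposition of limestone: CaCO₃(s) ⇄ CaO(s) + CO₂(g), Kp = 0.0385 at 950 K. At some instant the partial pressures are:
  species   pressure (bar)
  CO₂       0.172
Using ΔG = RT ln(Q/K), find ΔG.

(CaCO₃, CaO are pure solids — omitted from Qp.)
Qp = P(CO₂) = 0.172
ΔG = RT ln(Qp/Kp) = (8.314 J mol⁻¹ K⁻¹)(950 K) × ln(0.172/0.0385)
   = (7.898 kJ/mol)(1.497) = 11.8 kJ/mol
ΔG > 0, so the forward reaction is non-spontaneous (proceeds in reverse).

ΔG = 11.8 kJ/mol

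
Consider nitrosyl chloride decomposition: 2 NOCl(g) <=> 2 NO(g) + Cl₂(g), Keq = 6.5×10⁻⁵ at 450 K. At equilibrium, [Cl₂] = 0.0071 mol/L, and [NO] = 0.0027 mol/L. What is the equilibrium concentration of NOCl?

[NOCl] = 0.028 mol/L

At equilibrium, Keq = [NO]²·[Cl₂] / [NOCl]² = 6.5×10⁻⁵.
(0.0027)²·(0.0071) / ([NOCl])² = 6.5×10⁻⁵
[NOCl]² = 7.96×10⁻⁴ ⇒ [NOCl] = 0.028 mol/L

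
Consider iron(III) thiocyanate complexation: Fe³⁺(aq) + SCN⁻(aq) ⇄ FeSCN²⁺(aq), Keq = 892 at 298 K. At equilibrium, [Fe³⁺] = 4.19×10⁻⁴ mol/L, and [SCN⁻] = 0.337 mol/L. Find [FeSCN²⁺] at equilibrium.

At equilibrium, Keq = [FeSCN²⁺] / ([Fe³⁺]·[SCN⁻]) = 892.
([FeSCN²⁺]) / ((4.19×10⁻⁴)·(0.337)) = 892
[FeSCN²⁺] = 0.126 mol/L

[FeSCN²⁺] = 0.126 mol/L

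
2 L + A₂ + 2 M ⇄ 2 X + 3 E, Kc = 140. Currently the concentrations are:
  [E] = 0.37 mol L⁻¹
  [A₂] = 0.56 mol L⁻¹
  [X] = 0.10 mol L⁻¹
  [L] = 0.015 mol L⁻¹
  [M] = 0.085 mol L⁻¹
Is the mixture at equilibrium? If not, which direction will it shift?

Qc = [X]²·[E]³ / ([L]²·[A₂]·[M]²) = (0.10)²·(0.37)³ / ((0.015)²·(0.56)·(0.085)²) = 560
Qc = 560 > Kc = 140: net reverse reaction.

no; Q > K, reaction proceeds in reverse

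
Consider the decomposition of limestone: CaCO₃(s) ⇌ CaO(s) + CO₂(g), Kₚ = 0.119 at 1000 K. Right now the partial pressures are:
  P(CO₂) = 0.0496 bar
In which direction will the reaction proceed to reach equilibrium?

toward products

(CaCO₃, CaO are pure solids — omitted from Qₚ.)
Qₚ = P(CO₂) = 0.0496
Qₚ = 0.0496 < Kₚ = 0.119, so the forward reaction proceeds.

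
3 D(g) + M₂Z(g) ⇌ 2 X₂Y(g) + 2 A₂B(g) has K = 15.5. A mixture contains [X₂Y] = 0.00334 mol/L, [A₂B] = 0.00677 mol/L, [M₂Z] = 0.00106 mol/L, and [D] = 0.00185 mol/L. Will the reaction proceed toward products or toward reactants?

to the left

Q = [X₂Y]²·[A₂B]² / ([D]³·[M₂Z]) = (0.00334)²·(0.00677)² / ((0.00185)³·(0.00106)) = 76.2
Q = 76.2 > K = 15.5, so the reverse reaction proceeds.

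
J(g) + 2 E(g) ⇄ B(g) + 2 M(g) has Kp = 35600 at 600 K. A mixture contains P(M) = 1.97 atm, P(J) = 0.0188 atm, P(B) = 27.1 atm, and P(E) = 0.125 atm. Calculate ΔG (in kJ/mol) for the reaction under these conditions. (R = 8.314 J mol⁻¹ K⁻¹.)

ΔG = 11.5 kJ/mol

Qp = P(B)·P(M)² / (P(J)·P(E)²) = (27.1)·(1.97)² / ((0.0188)·(0.125)²) = 3.58e5
ΔG = RT ln(Qp/Kp) = (8.314 J mol⁻¹ K⁻¹)(600 K) × ln(3.58e5/35600)
   = (4.988 kJ/mol)(2.308) = 11.5 kJ/mol
ΔG > 0, so the forward reaction is non-spontaneous (proceeds in reverse).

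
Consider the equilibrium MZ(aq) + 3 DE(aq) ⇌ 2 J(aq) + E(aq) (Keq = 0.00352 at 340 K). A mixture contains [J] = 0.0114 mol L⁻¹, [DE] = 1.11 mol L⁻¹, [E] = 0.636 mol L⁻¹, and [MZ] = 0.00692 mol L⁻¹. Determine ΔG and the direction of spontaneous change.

Q = [J]²·[E] / ([MZ]·[DE]³) = (0.0114)²·(0.636) / ((0.00692)·(1.11)³) = 0.00873
ΔG = RT ln(Q/Keq) = (8.314 J mol⁻¹ K⁻¹)(340 K) × ln(0.00873/0.00352)
   = (2.827 kJ/mol)(0.9083) = 2.57 kJ/mol
ΔG > 0, so the forward reaction is non-spontaneous (proceeds in reverse).

ΔG = 2.57 kJ/mol; the forward reaction is non-spontaneous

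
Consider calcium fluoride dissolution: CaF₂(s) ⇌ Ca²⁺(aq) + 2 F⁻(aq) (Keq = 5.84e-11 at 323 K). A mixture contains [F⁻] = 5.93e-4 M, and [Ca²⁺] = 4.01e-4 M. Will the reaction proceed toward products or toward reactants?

(CaF₂ is a pure solid — omitted from Q.)
Q = [Ca²⁺]·[F⁻]² = (4.01e-4)·(5.93e-4)² = 1.41e-10
Q = 1.41e-10 > Keq = 5.84e-11, so the reverse reaction proceeds.

reverse (toward reactants)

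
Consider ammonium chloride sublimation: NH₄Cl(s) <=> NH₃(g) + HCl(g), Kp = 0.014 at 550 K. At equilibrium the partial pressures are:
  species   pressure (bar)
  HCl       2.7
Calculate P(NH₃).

(NH₄Cl is a pure solid — omitted from Kp.)
At equilibrium, Kp = P(NH₃)·P(HCl) = 0.014.
(P(NH₃))·(2.7) = 0.014
P(NH₃) = 0.00519 = 0.0052 bar

P(NH₃) = 0.0052 bar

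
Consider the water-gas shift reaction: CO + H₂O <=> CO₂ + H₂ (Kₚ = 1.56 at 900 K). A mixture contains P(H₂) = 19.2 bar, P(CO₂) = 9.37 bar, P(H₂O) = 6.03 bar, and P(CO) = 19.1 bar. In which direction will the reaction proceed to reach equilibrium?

Qₚ = P(CO₂)·P(H₂) / (P(CO)·P(H₂O)) = (9.37)·(19.2) / ((19.1)·(6.03)) = 1.56
Qₚ = 1.56 = Kₚ, so the system is already at equilibrium.

no net change (already at equilibrium)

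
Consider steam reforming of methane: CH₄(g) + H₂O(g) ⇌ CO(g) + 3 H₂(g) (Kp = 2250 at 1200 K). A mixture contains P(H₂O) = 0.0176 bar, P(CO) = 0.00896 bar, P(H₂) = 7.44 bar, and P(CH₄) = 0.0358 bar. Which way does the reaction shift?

Qp = P(CO)·P(H₂)³ / (P(CH₄)·P(H₂O)) = (0.00896)·(7.44)³ / ((0.0358)·(0.0176)) = 5860
Qp = 5860 > Kp = 2250, so the reverse reaction proceeds.

reverse (toward reactants)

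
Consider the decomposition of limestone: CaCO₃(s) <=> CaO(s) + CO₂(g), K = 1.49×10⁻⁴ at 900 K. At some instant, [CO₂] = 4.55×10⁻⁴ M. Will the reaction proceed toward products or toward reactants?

in the reverse direction

(CaCO₃, CaO are pure solids — omitted from Q.)
Q = [CO₂] = 4.55×10⁻⁴
Q = 4.55×10⁻⁴ > K = 1.49×10⁻⁴, so the reverse reaction proceeds.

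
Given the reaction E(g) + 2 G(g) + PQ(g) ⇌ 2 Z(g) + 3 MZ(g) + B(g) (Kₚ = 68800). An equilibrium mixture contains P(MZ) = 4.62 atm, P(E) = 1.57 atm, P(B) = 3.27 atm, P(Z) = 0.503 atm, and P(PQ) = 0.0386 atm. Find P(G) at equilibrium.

P(G) = 0.140 atm

At equilibrium, Kₚ = P(Z)²·P(MZ)³·P(B) / (P(E)·P(G)²·P(PQ)) = 68800.
(0.503)²·(4.62)³·(3.27) / ((1.57)·(P(G))²·(0.0386)) = 68800
P(G)² = 0.0196 ⇒ P(G) = 0.140 atm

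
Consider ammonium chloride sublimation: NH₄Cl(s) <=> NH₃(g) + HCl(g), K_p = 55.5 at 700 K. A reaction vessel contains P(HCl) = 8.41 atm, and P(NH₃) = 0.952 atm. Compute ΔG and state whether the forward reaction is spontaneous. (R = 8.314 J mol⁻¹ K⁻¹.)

(NH₄Cl is a pure solid — omitted from Q_p.)
Q_p = P(NH₃)·P(HCl) = (0.952)·(8.41) = 8.01
ΔG = RT ln(Q_p/K_p) = (8.314 J mol⁻¹ K⁻¹)(700 K) × ln(8.01/55.5)
   = (5.820 kJ/mol)(-1.936) = -11.3 kJ/mol
ΔG < 0, so the forward reaction is spontaneous (proceeds forward).

ΔG = -11.3 kJ/mol; the forward reaction is spontaneous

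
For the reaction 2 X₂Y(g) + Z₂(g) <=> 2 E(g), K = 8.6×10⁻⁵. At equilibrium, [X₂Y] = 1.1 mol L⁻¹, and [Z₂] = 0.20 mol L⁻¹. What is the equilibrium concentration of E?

At equilibrium, K = [E]² / ([X₂Y]²·[Z₂]) = 8.6×10⁻⁵.
([E])² / ((1.1)²·(0.20)) = 8.6×10⁻⁵
[E]² = 2.08×10⁻⁵ ⇒ [E] = 0.0046 mol L⁻¹

[E] = 0.0046 mol L⁻¹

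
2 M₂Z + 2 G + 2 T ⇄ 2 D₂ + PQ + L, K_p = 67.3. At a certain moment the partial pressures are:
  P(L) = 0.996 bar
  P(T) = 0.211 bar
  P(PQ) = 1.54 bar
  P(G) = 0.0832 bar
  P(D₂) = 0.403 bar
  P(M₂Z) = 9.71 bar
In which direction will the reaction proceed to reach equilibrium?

Q_p = P(D₂)²·P(PQ)·P(L) / (P(M₂Z)²·P(G)²·P(T)²) = (0.403)²·(1.54)·(0.996) / ((9.71)²·(0.0832)²·(0.211)²) = 8.57
Q_p = 8.57 < K_p = 67.3, so the forward reaction proceeds.

to the right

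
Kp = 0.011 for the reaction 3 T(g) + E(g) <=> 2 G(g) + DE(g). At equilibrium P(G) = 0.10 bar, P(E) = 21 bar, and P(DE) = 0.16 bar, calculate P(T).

At equilibrium, Kp = P(G)²·P(DE) / (P(T)³·P(E)) = 0.011.
(0.10)²·(0.16) / ((P(T))³·(21)) = 0.011
P(T)³ = 0.00693 ⇒ P(T) = 0.19 bar

P(T) = 0.19 bar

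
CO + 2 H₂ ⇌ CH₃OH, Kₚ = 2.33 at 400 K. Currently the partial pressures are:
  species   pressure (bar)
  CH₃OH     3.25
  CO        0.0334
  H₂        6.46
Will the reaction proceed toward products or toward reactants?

neither direction; the system is at equilibrium

Qₚ = P(CH₃OH) / (P(CO)·P(H₂)²) = (3.25) / ((0.0334)·(6.46)²) = 2.33
Qₚ = 2.33 = Kₚ, so the system is already at equilibrium.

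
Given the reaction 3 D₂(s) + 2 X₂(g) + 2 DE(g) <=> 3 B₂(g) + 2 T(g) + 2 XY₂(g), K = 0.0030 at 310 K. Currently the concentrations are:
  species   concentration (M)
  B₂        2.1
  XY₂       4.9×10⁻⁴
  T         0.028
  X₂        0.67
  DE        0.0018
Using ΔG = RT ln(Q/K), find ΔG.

(D₂ is a pure solid — omitted from Q.)
Q = [B₂]³·[T]²·[XY₂]² / ([X₂]²·[DE]²) = (2.1)³·(0.028)²·(4.9×10⁻⁴)² / ((0.67)²·(0.0018)²) = 0.00120
ΔG = RT ln(Q/K) = (8.314 J mol⁻¹ K⁻¹)(310 K) × ln(0.00120/0.0030)
   = (2.577 kJ/mol)(-0.9163) = -2.36 kJ/mol
ΔG < 0, so the forward reaction is spontaneous (proceeds forward).

ΔG = -2.36 kJ/mol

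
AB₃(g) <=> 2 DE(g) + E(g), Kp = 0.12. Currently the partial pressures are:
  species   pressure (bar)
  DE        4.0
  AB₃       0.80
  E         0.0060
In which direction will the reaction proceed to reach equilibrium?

Qp = P(DE)²·P(E) / P(AB₃) = (4.0)²·(0.0060) / (0.80) = 0.12
Qp = 0.12 = Kp, so the system is already at equilibrium.

neither direction; the system is at equilibrium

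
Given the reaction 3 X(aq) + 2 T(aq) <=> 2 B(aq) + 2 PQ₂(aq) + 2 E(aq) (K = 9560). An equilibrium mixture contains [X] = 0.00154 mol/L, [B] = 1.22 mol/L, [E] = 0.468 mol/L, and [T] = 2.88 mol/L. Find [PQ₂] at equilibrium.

[PQ₂] = 0.0298 mol/L

At equilibrium, K = [B]²·[PQ₂]²·[E]² / ([X]³·[T]²) = 9560.
(1.22)²·([PQ₂])²·(0.468)² / ((0.00154)³·(2.88)²) = 9560
[PQ₂]² = 8.88×10⁻⁴ ⇒ [PQ₂] = 0.0298 mol/L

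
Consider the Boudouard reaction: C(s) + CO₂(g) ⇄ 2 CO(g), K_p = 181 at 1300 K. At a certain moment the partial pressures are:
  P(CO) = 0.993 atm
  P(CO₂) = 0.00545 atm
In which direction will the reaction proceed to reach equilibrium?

at equilibrium

(C is a pure solid — omitted from Q_p.)
Q_p = P(CO)² / P(CO₂) = (0.993)² / (0.00545) = 181
Q_p = 181 = K_p, so the system is already at equilibrium.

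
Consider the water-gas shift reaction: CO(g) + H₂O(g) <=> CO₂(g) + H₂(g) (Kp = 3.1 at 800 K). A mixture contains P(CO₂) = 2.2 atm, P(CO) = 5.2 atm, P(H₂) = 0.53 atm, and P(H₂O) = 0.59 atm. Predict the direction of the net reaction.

to the right

Qp = P(CO₂)·P(H₂) / (P(CO)·P(H₂O)) = (2.2)·(0.53) / ((5.2)·(0.59)) = 0.38
Qp = 0.38 < Kp = 3.1, so the forward reaction proceeds.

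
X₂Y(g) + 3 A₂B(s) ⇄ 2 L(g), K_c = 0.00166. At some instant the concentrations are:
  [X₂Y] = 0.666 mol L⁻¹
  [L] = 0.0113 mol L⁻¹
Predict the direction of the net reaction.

(A₂B is a pure solid — omitted from Q_c.)
Q_c = [L]² / [X₂Y] = (0.0113)² / (0.666) = 1.92e-4
Q_c = 1.92e-4 < K_c = 0.00166, so the forward reaction proceeds.

to the right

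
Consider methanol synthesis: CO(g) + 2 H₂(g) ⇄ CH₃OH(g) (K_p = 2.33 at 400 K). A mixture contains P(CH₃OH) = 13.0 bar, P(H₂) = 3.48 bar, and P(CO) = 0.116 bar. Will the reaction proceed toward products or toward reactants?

Q_p = P(CH₃OH) / (P(CO)·P(H₂)²) = (13.0) / ((0.116)·(3.48)²) = 9.25
Q_p = 9.25 > K_p = 2.33, so the reverse reaction proceeds.

toward reactants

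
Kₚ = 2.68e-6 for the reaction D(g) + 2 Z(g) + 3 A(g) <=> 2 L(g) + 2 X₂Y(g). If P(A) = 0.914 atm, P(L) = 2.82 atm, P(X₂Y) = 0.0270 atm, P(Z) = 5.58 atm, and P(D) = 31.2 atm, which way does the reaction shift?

reverse (toward reactants)

Qₚ = P(L)²·P(X₂Y)² / (P(D)·P(Z)²·P(A)³) = (2.82)²·(0.0270)² / ((31.2)·(5.58)²·(0.914)³) = 7.82e-6
Qₚ = 7.82e-6 > Kₚ = 2.68e-6, so the reverse reaction proceeds.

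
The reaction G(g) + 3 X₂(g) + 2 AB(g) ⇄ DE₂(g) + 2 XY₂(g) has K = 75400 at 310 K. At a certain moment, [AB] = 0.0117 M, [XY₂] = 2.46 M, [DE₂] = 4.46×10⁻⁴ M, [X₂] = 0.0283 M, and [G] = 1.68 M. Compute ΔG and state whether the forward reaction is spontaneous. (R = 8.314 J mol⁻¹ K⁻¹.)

Q = [DE₂]·[XY₂]² / ([G]·[X₂]³·[AB]²) = (4.46×10⁻⁴)·(2.46)² / ((1.68)·(0.0283)³·(0.0117)²) = 5.18×10⁵
ΔG = RT ln(Q/K) = (8.314 J mol⁻¹ K⁻¹)(310 K) × ln(5.18×10⁵/75400)
   = (2.577 kJ/mol)(1.927) = 4.97 kJ/mol
ΔG > 0, so the forward reaction is non-spontaneous (proceeds in reverse).

ΔG = 4.97 kJ/mol; the forward reaction is non-spontaneous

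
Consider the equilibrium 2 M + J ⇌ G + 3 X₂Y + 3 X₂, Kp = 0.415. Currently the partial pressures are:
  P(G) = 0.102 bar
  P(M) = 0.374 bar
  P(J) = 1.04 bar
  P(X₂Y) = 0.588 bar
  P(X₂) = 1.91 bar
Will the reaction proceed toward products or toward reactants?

Qp = P(G)·P(X₂Y)³·P(X₂)³ / (P(M)²·P(J)) = (0.102)·(0.588)³·(1.91)³ / ((0.374)²·(1.04)) = 0.993
Qp = 0.993 > Kp = 0.415, so the reverse reaction proceeds.

in the reverse direction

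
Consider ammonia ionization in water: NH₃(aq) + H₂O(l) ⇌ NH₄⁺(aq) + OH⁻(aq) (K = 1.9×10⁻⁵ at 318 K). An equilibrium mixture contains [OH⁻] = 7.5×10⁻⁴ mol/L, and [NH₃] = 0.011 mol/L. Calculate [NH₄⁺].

(H₂O is a pure liquid — omitted from K.)
At equilibrium, K = [NH₄⁺]·[OH⁻] / [NH₃] = 1.9×10⁻⁵.
([NH₄⁺])·(7.5×10⁻⁴) / (0.011) = 1.9×10⁻⁵
[NH₄⁺] = 2.79×10⁻⁴ = 2.8×10⁻⁴ mol/L

[NH₄⁺] = 2.8×10⁻⁴ mol/L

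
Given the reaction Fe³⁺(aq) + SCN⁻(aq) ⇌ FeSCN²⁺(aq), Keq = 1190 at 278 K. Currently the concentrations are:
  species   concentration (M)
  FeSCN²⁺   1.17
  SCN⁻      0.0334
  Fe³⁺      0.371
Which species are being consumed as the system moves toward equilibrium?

Q = [FeSCN²⁺] / ([Fe³⁺]·[SCN⁻]) = (1.17) / ((0.371)·(0.0334)) = 94.4
Q = 94.4 < Keq = 1190: net forward reaction.

Fe³⁺, SCN⁻ (reactants)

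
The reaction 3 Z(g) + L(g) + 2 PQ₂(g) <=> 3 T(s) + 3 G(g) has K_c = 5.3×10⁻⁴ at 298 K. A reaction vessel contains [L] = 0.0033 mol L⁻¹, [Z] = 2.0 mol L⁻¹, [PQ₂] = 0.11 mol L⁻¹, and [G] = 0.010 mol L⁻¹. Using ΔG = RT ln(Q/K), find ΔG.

(T is a pure solid — omitted from Q_c.)
Q_c = [G]³ / ([Z]³·[L]·[PQ₂]²) = (0.010)³ / ((2.0)³·(0.0033)·(0.11)²) = 0.00313
ΔG = RT ln(Q_c/K_c) = (8.314 J mol⁻¹ K⁻¹)(298 K) × ln(0.00313/5.3×10⁻⁴)
   = (2.478 kJ/mol)(1.776) = 4.40 kJ/mol
ΔG > 0, so the forward reaction is non-spontaneous (proceeds in reverse).

ΔG = 4.40 kJ/mol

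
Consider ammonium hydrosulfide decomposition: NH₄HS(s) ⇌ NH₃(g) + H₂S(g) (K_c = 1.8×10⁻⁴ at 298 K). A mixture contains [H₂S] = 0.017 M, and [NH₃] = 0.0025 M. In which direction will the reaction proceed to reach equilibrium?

(NH₄HS is a pure solid — omitted from Q_c.)
Q_c = [NH₃]·[H₂S] = (0.0025)·(0.017) = 4.2×10⁻⁵
Q_c = 4.2×10⁻⁵ < K_c = 1.8×10⁻⁴, so the forward reaction proceeds.

forward (toward products)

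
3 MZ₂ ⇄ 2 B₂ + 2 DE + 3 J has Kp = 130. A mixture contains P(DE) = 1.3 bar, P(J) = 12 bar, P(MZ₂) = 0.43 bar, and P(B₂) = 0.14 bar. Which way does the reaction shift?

Qp = P(B₂)²·P(DE)²·P(J)³ / P(MZ₂)³ = (0.14)²·(1.3)²·(12)³ / (0.43)³ = 720
Qp = 720 > Kp = 130, so the reverse reaction proceeds.

toward reactants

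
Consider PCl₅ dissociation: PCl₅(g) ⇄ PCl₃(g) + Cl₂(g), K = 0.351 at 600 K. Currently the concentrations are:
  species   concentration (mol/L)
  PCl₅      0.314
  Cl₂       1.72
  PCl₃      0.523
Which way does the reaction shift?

Q = [PCl₃]·[Cl₂] / [PCl₅] = (0.523)·(1.72) / (0.314) = 2.86
Q = 2.86 > K = 0.351, so the reverse reaction proceeds.

reverse (toward reactants)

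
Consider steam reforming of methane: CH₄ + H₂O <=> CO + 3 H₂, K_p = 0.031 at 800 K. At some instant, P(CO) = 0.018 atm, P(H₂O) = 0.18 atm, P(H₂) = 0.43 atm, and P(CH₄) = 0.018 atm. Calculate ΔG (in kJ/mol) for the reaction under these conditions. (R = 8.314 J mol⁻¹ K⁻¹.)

ΔG = 17.7 kJ/mol

Q_p = P(CO)·P(H₂)³ / (P(CH₄)·P(H₂O)) = (0.018)·(0.43)³ / ((0.018)·(0.18)) = 0.442
ΔG = RT ln(Q_p/K_p) = (8.314 J mol⁻¹ K⁻¹)(800 K) × ln(0.442/0.031)
   = (6.651 kJ/mol)(2.657) = 17.7 kJ/mol
ΔG > 0, so the forward reaction is non-spontaneous (proceeds in reverse).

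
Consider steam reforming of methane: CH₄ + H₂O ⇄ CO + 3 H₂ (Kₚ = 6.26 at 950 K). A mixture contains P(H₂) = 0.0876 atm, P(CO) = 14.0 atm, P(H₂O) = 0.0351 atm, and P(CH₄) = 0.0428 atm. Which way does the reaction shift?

no net change (already at equilibrium)

Qₚ = P(CO)·P(H₂)³ / (P(CH₄)·P(H₂O)) = (14.0)·(0.0876)³ / ((0.0428)·(0.0351)) = 6.26
Qₚ = 6.26 = Kₚ, so the system is already at equilibrium.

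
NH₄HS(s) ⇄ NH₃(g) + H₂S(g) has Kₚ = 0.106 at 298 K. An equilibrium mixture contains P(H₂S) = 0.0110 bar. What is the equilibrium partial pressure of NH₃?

P(NH₃) = 9.64 bar

(NH₄HS is a pure solid — omitted from Kₚ.)
At equilibrium, Kₚ = P(NH₃)·P(H₂S) = 0.106.
(P(NH₃))·(0.0110) = 0.106
P(NH₃) = 9.64 bar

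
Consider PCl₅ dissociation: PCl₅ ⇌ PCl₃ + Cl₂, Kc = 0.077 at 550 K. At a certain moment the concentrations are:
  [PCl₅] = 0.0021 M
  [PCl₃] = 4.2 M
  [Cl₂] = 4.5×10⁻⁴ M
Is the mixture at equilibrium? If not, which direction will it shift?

Qc = [PCl₃]·[Cl₂] / [PCl₅] = (4.2)·(4.5×10⁻⁴) / (0.0021) = 0.90
Qc = 0.90 > Kc = 0.077: net reverse reaction.

no; Q > K, reaction proceeds in reverse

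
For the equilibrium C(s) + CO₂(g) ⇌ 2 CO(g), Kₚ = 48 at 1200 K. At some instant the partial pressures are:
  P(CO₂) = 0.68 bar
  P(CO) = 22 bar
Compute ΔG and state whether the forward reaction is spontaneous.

(C is a pure solid — omitted from Qₚ.)
Qₚ = P(CO)² / P(CO₂) = (22)² / (0.68) = 712
ΔG = RT ln(Qₚ/Kₚ) = (8.314 J mol⁻¹ K⁻¹)(1200 K) × ln(712/48)
   = (9.977 kJ/mol)(2.697) = 26.9 kJ/mol
ΔG > 0, so the forward reaction is non-spontaneous (proceeds in reverse).

ΔG = 26.9 kJ/mol; the forward reaction is non-spontaneous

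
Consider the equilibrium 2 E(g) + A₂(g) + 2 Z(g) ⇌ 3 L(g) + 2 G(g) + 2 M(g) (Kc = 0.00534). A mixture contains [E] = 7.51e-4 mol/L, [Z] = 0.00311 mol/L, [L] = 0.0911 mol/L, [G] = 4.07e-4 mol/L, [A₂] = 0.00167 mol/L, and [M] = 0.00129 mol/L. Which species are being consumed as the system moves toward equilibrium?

Qc = [L]³·[G]²·[M]² / ([E]²·[A₂]·[Z]²) = (0.0911)³·(4.07e-4)²·(0.00129)² / ((7.51e-4)²·(0.00167)·(0.00311)²) = 0.0229
Qc = 0.0229 > Kc = 0.00534: net reverse reaction.

L, G, M (products)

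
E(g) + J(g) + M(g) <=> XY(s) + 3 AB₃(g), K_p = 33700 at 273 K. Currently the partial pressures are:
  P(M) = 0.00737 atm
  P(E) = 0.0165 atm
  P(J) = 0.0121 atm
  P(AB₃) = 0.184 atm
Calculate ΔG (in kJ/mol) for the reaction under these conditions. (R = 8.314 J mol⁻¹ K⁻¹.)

(XY is a pure solid — omitted from Q_p.)
Q_p = P(AB₃)³ / (P(E)·P(J)·P(M)) = (0.184)³ / ((0.0165)·(0.0121)·(0.00737)) = 4230
ΔG = RT ln(Q_p/K_p) = (8.314 J mol⁻¹ K⁻¹)(273 K) × ln(4230/33700)
   = (2.270 kJ/mol)(-2.075) = -4.71 kJ/mol
ΔG < 0, so the forward reaction is spontaneous (proceeds forward).

ΔG = -4.71 kJ/mol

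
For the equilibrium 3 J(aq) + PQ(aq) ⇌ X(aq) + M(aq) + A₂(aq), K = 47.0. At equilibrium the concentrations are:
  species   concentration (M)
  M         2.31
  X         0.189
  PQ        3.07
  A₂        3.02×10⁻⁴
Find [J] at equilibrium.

At equilibrium, K = [X]·[M]·[A₂] / ([J]³·[PQ]) = 47.0.
(0.189)·(2.31)·(3.02×10⁻⁴) / (([J])³·(3.07)) = 47.0
[J]³ = 9.14×10⁻⁷ ⇒ [J] = 0.00970 M

[J] = 0.00970 M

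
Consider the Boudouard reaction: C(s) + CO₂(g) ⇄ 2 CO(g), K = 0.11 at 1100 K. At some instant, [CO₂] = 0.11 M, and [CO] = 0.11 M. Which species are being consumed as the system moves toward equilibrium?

(C is a pure solid — omitted from Q.)
Q = [CO]² / [CO₂] = (0.11)² / (0.11) = 0.11
Q = 0.11 = K; the system is at equilibrium.

none (at equilibrium)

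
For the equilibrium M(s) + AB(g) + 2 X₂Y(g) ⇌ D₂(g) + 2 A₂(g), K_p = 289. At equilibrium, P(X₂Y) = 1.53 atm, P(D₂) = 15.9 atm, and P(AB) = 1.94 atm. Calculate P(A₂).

(M is a pure solid — omitted from K_p.)
At equilibrium, K_p = P(D₂)·P(A₂)² / (P(AB)·P(X₂Y)²) = 289.
(15.9)·(P(A₂))² / ((1.94)·(1.53)²) = 289
P(A₂)² = 82.5 ⇒ P(A₂) = 9.09 atm

P(A₂) = 9.09 atm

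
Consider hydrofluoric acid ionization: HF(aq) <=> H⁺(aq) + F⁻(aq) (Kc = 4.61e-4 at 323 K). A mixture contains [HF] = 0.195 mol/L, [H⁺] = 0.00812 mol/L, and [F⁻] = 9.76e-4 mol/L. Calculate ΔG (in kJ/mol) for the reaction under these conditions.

Qc = [H⁺]·[F⁻] / [HF] = (0.00812)·(9.76e-4) / (0.195) = 4.06e-5
ΔG = RT ln(Qc/Kc) = (8.314 J mol⁻¹ K⁻¹)(323 K) × ln(4.06e-5/4.61e-4)
   = (2.685 kJ/mol)(-2.430) = -6.52 kJ/mol
ΔG < 0, so the forward reaction is spontaneous (proceeds forward).

ΔG = -6.52 kJ/mol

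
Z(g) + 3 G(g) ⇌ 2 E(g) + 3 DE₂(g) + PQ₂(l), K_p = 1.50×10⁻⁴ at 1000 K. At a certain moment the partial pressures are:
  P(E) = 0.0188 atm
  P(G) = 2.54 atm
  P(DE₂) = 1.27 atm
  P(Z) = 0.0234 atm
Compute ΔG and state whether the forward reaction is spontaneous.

(PQ₂ is a pure liquid — omitted from Q_p.)
Q_p = P(E)²·P(DE₂)³ / (P(Z)·P(G)³) = (0.0188)²·(1.27)³ / ((0.0234)·(2.54)³) = 0.00189
ΔG = RT ln(Q_p/K_p) = (8.314 J mol⁻¹ K⁻¹)(1000 K) × ln(0.00189/1.50×10⁻⁴)
   = (8.314 kJ/mol)(2.534) = 21.1 kJ/mol
ΔG > 0, so the forward reaction is non-spontaneous (proceeds in reverse).

ΔG = 21.1 kJ/mol; the forward reaction is non-spontaneous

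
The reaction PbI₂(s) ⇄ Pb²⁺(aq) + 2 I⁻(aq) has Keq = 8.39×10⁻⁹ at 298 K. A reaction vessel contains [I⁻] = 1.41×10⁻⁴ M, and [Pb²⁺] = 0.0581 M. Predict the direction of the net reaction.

toward products

(PbI₂ is a pure solid — omitted from Q.)
Q = [Pb²⁺]·[I⁻]² = (0.0581)·(1.41×10⁻⁴)² = 1.16×10⁻⁹
Q = 1.16×10⁻⁹ < Keq = 8.39×10⁻⁹, so the forward reaction proceeds.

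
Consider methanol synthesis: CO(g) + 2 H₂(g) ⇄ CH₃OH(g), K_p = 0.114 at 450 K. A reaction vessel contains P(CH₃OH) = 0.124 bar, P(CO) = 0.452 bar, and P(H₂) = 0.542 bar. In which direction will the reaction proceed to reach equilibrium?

Q_p = P(CH₃OH) / (P(CO)·P(H₂)²) = (0.124) / ((0.452)·(0.542)²) = 0.934
Q_p = 0.934 > K_p = 0.114, so the reverse reaction proceeds.

toward reactants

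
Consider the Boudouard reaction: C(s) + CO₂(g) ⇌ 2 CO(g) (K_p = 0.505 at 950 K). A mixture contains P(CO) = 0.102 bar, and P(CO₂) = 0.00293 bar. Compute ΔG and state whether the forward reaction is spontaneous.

ΔG = 15.4 kJ/mol; the forward reaction is non-spontaneous

(C is a pure solid — omitted from Q_p.)
Q_p = P(CO)² / P(CO₂) = (0.102)² / (0.00293) = 3.55
ΔG = RT ln(Q_p/K_p) = (8.314 J mol⁻¹ K⁻¹)(950 K) × ln(3.55/0.505)
   = (7.898 kJ/mol)(1.950) = 15.4 kJ/mol
ΔG > 0, so the forward reaction is non-spontaneous (proceeds in reverse).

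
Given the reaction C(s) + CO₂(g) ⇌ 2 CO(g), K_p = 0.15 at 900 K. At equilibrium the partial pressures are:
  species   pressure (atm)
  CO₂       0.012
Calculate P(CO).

P(CO) = 0.042 atm

(C is a pure solid — omitted from K_p.)
At equilibrium, K_p = P(CO)² / P(CO₂) = 0.15.
(P(CO))² / (0.012) = 0.15
P(CO)² = 0.00180 ⇒ P(CO) = 0.042 atm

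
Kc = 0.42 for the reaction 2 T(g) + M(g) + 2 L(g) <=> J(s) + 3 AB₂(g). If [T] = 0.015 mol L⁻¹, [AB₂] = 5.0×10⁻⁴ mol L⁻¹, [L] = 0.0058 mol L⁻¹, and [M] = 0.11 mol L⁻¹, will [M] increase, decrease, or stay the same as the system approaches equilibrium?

(J is a pure solid — omitted from Qc.)
Qc = [AB₂]³ / ([T]²·[M]·[L]²) = (5.0×10⁻⁴)³ / ((0.015)²·(0.11)·(0.0058)²) = 0.15
Qc = 0.15 < Kc = 0.42: net forward reaction.
M is a reactant, so it decreases.

decrease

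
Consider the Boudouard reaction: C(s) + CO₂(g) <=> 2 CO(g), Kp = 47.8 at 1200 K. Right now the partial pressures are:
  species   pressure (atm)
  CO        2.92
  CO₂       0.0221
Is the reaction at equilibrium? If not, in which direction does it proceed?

(C is a pure solid — omitted from Qp.)
Qp = P(CO)² / P(CO₂) = (2.92)² / (0.0221) = 386
Qp = 386 > Kp = 47.8, so the reverse reaction proceeds.

to the left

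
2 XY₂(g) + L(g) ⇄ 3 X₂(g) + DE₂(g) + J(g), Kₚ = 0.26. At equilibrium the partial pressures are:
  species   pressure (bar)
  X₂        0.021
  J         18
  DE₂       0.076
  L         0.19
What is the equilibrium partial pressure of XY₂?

At equilibrium, Kₚ = P(X₂)³·P(DE₂)·P(J) / (P(XY₂)²·P(L)) = 0.26.
(0.021)³·(0.076)·(18) / ((P(XY₂))²·(0.19)) = 0.26
P(XY₂)² = 2.56×10⁻⁴ ⇒ P(XY₂) = 0.016 bar

P(XY₂) = 0.016 bar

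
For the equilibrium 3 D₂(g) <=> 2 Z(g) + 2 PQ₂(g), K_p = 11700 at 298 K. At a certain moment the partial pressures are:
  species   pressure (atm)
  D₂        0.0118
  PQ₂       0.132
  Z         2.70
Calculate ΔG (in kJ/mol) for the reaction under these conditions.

ΔG = 4.68 kJ/mol

Q_p = P(Z)²·P(PQ₂)² / P(D₂)³ = (2.70)²·(0.132)² / (0.0118)³ = 77300
ΔG = RT ln(Q_p/K_p) = (8.314 J mol⁻¹ K⁻¹)(298 K) × ln(77300/11700)
   = (2.478 kJ/mol)(1.888) = 4.68 kJ/mol
ΔG > 0, so the forward reaction is non-spontaneous (proceeds in reverse).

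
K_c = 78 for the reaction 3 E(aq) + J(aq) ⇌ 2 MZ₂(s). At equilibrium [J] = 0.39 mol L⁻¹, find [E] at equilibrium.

(MZ₂ is a pure solid — omitted from K_c.)
At equilibrium, K_c = 1 / ([E]³·[J]) = 78.
1 / (([E])³·(0.39)) = 78
[E]³ = 0.0329 ⇒ [E] = 0.32 mol L⁻¹

[E] = 0.32 mol L⁻¹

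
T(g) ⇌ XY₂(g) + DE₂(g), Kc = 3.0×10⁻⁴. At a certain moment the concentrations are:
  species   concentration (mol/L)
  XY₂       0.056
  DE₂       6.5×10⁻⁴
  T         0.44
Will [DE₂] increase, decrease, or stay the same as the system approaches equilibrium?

Qc = [XY₂]·[DE₂] / [T] = (0.056)·(6.5×10⁻⁴) / (0.44) = 8.3×10⁻⁵
Qc = 8.3×10⁻⁵ < Kc = 3.0×10⁻⁴: net forward reaction.
DE₂ is a product, so it increases.

increase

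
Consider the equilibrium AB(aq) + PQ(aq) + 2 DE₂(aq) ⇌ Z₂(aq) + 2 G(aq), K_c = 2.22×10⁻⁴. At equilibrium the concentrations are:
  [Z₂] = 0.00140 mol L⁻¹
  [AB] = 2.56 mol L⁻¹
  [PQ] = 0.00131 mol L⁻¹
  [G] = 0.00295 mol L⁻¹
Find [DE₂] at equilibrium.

[DE₂] = 0.128 mol L⁻¹

At equilibrium, K_c = [Z₂]·[G]² / ([AB]·[PQ]·[DE₂]²) = 2.22×10⁻⁴.
(0.00140)·(0.00295)² / ((2.56)·(0.00131)·([DE₂])²) = 2.22×10⁻⁴
[DE₂]² = 0.0164 ⇒ [DE₂] = 0.128 mol L⁻¹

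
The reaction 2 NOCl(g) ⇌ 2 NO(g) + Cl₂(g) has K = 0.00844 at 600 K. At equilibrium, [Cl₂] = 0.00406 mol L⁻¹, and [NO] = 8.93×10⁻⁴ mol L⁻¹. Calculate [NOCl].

At equilibrium, K = [NO]²·[Cl₂] / [NOCl]² = 0.00844.
(8.93×10⁻⁴)²·(0.00406) / ([NOCl])² = 0.00844
[NOCl]² = 3.84×10⁻⁷ ⇒ [NOCl] = 6.19×10⁻⁴ mol L⁻¹

[NOCl] = 6.19×10⁻⁴ mol L⁻¹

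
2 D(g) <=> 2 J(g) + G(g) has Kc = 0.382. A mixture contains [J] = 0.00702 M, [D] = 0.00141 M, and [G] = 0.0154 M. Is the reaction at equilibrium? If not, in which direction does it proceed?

neither direction; the system is at equilibrium

Qc = [J]²·[G] / [D]² = (0.00702)²·(0.0154) / (0.00141)² = 0.382
Qc = 0.382 = Kc, so the system is already at equilibrium.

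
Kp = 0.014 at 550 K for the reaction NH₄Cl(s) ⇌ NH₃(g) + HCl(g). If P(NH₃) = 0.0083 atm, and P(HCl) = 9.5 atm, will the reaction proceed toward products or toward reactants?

in the reverse direction

(NH₄Cl is a pure solid — omitted from Qp.)
Qp = P(NH₃)·P(HCl) = (0.0083)·(9.5) = 0.079
Qp = 0.079 > Kp = 0.014, so the reverse reaction proceeds.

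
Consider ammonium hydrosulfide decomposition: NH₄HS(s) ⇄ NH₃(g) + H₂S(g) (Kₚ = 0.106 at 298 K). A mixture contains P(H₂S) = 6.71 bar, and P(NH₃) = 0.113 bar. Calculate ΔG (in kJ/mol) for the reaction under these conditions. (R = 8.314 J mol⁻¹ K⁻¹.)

(NH₄HS is a pure solid — omitted from Qₚ.)
Qₚ = P(NH₃)·P(H₂S) = (0.113)·(6.71) = 0.758
ΔG = RT ln(Qₚ/Kₚ) = (8.314 J mol⁻¹ K⁻¹)(298 K) × ln(0.758/0.106)
   = (2.478 kJ/mol)(1.967) = 4.87 kJ/mol
ΔG > 0, so the forward reaction is non-spontaneous (proceeds in reverse).

ΔG = 4.87 kJ/mol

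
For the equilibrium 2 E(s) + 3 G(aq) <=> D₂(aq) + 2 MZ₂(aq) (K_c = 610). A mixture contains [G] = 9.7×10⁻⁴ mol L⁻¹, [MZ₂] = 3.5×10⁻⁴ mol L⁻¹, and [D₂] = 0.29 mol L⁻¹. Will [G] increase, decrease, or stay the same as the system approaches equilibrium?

decrease

(E is a pure solid — omitted from Q_c.)
Q_c = [D₂]·[MZ₂]² / [G]³ = (0.29)·(3.5×10⁻⁴)² / (9.7×10⁻⁴)³ = 39
Q_c = 39 < K_c = 610: net forward reaction.
G is a reactant, so it decreases.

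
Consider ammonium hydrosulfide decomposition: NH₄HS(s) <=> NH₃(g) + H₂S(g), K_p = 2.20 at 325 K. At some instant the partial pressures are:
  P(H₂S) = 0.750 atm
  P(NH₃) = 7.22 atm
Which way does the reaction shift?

(NH₄HS is a pure solid — omitted from Q_p.)
Q_p = P(NH₃)·P(H₂S) = (7.22)·(0.750) = 5.42
Q_p = 5.42 > K_p = 2.20, so the reverse reaction proceeds.

to the left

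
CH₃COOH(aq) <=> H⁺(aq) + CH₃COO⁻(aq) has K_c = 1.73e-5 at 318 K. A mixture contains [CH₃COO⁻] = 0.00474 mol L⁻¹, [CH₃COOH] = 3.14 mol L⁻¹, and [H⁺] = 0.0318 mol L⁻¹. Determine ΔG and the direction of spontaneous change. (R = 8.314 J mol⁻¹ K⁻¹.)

Q_c = [H⁺]·[CH₃COO⁻] / [CH₃COOH] = (0.0318)·(0.00474) / (3.14) = 4.80e-5
ΔG = RT ln(Q_c/K_c) = (8.314 J mol⁻¹ K⁻¹)(318 K) × ln(4.80e-5/1.73e-5)
   = (2.644 kJ/mol)(1.020) = 2.70 kJ/mol
ΔG > 0, so the forward reaction is non-spontaneous (proceeds in reverse).

ΔG = 2.70 kJ/mol; the forward reaction is non-spontaneous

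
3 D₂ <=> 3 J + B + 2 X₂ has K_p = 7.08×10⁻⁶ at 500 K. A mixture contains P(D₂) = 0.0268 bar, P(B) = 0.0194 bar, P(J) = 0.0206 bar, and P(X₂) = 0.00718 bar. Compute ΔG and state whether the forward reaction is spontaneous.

Q_p = P(J)³·P(B)·P(X₂)² / P(D₂)³ = (0.0206)³·(0.0194)·(0.00718)² / (0.0268)³ = 4.54×10⁻⁷
ΔG = RT ln(Q_p/K_p) = (8.314 J mol⁻¹ K⁻¹)(500 K) × ln(4.54×10⁻⁷/7.08×10⁻⁶)
   = (4.157 kJ/mol)(-2.747) = -11.4 kJ/mol
ΔG < 0, so the forward reaction is spontaneous (proceeds forward).

ΔG = -11.4 kJ/mol; the forward reaction is spontaneous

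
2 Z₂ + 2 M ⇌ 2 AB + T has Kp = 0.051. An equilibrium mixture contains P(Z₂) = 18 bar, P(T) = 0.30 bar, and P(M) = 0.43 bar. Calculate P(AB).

P(AB) = 3.2 bar

At equilibrium, Kp = P(AB)²·P(T) / (P(Z₂)²·P(M)²) = 0.051.
(P(AB))²·(0.30) / ((18)²·(0.43)²) = 0.051
P(AB)² = 10.2 ⇒ P(AB) = 3.2 bar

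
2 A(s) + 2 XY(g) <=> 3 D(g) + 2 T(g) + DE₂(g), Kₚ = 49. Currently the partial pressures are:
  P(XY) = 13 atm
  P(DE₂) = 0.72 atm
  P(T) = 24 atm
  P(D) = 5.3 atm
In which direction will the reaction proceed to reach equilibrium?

toward reactants

(A is a pure solid — omitted from Qₚ.)
Qₚ = P(D)³·P(T)²·P(DE₂) / P(XY)² = (5.3)³·(24)²·(0.72) / (13)² = 370
Qₚ = 370 > Kₚ = 49, so the reverse reaction proceeds.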